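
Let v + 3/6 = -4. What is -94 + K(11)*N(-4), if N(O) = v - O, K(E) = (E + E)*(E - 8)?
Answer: -127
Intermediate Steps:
v = -9/2 (v = -½ - 4 = -9/2 ≈ -4.5000)
K(E) = 2*E*(-8 + E) (K(E) = (2*E)*(-8 + E) = 2*E*(-8 + E))
N(O) = -9/2 - O
-94 + K(11)*N(-4) = -94 + (2*11*(-8 + 11))*(-9/2 - 1*(-4)) = -94 + (2*11*3)*(-9/2 + 4) = -94 + 66*(-½) = -94 - 33 = -127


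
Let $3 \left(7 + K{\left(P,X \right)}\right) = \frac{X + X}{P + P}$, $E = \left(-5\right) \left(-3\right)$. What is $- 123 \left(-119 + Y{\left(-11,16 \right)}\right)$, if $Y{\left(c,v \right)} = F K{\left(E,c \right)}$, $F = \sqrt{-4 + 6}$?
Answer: $14637 + \frac{13366 \sqrt{2}}{15} \approx 15897.0$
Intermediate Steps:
$E = 15$
$K{\left(P,X \right)} = -7 + \frac{X}{3 P}$ ($K{\left(P,X \right)} = -7 + \frac{\left(X + X\right) \frac{1}{P + P}}{3} = -7 + \frac{2 X \frac{1}{2 P}}{3} = -7 + \frac{X \frac{1}{P}}{3} = -7 + \frac{X}{3 P}$)
$F = \sqrt{2} \approx 1.4142$
$Y{\left(c,v \right)} = \sqrt{2} \left(-7 + \frac{c}{45}\right)$ ($Y{\left(c,v \right)} = \sqrt{2} \left(-7 + \frac{c}{3 \cdot 15}\right) = \sqrt{2} \left(-7 + \frac{1}{3} c \frac{1}{15}\right) = \sqrt{2} \left(-7 + \frac{c}{45}\right)$)
$- 123 \left(-119 + Y{\left(-11,16 \right)}\right) = - 123 \left(-119 + \frac{\sqrt{2} \left(-315 - 11\right)}{45}\right) = - 123 \left(-119 + \frac{1}{45} \sqrt{2} \left(-326\right)\right) = - 123 \left(-119 - \frac{326 \sqrt{2}}{45}\right) = 14637 + \frac{13366 \sqrt{2}}{15}$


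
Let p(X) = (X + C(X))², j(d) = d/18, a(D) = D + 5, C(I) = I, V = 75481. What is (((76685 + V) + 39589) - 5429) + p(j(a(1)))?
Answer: 1676938/9 ≈ 1.8633e+5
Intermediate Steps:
a(D) = 5 + D
j(d) = d/18 (j(d) = d*(1/18) = d/18)
p(X) = 4*X² (p(X) = (X + X)² = (2*X)² = 4*X²)
(((76685 + V) + 39589) - 5429) + p(j(a(1))) = (((76685 + 75481) + 39589) - 5429) + 4*((5 + 1)/18)² = ((152166 + 39589) - 5429) + 4*((1/18)*6)² = (191755 - 5429) + 4*(⅓)² = 186326 + 4*(⅑) = 186326 + 4/9 = 1676938/9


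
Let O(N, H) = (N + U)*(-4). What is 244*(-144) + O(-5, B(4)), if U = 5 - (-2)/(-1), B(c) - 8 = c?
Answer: -35128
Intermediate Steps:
B(c) = 8 + c
U = 3 (U = 5 - (-2)*(-1) = 5 - 1*2 = 5 - 2 = 3)
O(N, H) = -12 - 4*N (O(N, H) = (N + 3)*(-4) = (3 + N)*(-4) = -12 - 4*N)
244*(-144) + O(-5, B(4)) = 244*(-144) + (-12 - 4*(-5)) = -35136 + (-12 + 20) = -35136 + 8 = -35128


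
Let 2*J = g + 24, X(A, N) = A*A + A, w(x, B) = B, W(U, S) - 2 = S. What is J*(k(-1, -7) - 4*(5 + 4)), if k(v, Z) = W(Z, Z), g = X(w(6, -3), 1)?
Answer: -615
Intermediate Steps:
W(U, S) = 2 + S
X(A, N) = A + A**2 (X(A, N) = A**2 + A = A + A**2)
g = 6 (g = -3*(1 - 3) = -3*(-2) = 6)
k(v, Z) = 2 + Z
J = 15 (J = (6 + 24)/2 = (1/2)*30 = 15)
J*(k(-1, -7) - 4*(5 + 4)) = 15*((2 - 7) - 4*(5 + 4)) = 15*(-5 - 4*9) = 15*(-5 - 36) = 15*(-41) = -615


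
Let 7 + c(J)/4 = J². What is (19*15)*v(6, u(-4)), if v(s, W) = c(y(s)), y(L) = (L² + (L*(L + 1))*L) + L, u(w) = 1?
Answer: 98529060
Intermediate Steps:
y(L) = L + L² + L²*(1 + L) (y(L) = (L² + (L*(1 + L))*L) + L = (L² + L²*(1 + L)) + L = L + L² + L²*(1 + L))
c(J) = -28 + 4*J²
v(s, W) = -28 + 4*s²*(1 + s² + 2*s)² (v(s, W) = -28 + 4*(s*(1 + s² + 2*s))² = -28 + 4*(s²*(1 + s² + 2*s)²) = -28 + 4*s²*(1 + s² + 2*s)²)
(19*15)*v(6, u(-4)) = (19*15)*(-28 + 4*6²*(1 + 6² + 2*6)²) = 285*(-28 + 4*36*(1 + 36 + 12)²) = 285*(-28 + 4*36*49²) = 285*(-28 + 4*36*2401) = 285*(-28 + 345744) = 285*345716 = 98529060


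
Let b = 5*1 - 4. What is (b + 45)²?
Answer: 2116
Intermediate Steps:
b = 1 (b = 5 - 4 = 1)
(b + 45)² = (1 + 45)² = 46² = 2116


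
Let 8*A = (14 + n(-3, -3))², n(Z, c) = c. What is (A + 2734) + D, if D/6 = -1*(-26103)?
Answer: 1274937/8 ≈ 1.5937e+5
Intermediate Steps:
D = 156618 (D = 6*(-1*(-26103)) = 6*26103 = 156618)
A = 121/8 (A = (14 - 3)²/8 = (⅛)*11² = (⅛)*121 = 121/8 ≈ 15.125)
(A + 2734) + D = (121/8 + 2734) + 156618 = 21993/8 + 156618 = 1274937/8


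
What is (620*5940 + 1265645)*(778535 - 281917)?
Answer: 2457486859010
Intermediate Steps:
(620*5940 + 1265645)*(778535 - 281917) = (3682800 + 1265645)*496618 = 4948445*496618 = 2457486859010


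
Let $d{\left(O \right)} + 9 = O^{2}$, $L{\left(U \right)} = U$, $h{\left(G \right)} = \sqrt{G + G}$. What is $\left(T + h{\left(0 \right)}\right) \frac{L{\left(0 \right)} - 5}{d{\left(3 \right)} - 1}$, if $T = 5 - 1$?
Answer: $20$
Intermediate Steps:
$T = 4$ ($T = 5 - 1 = 4$)
$h{\left(G \right)} = \sqrt{2} \sqrt{G}$ ($h{\left(G \right)} = \sqrt{2 G} = \sqrt{2} \sqrt{G}$)
$d{\left(O \right)} = -9 + O^{2}$
$\left(T + h{\left(0 \right)}\right) \frac{L{\left(0 \right)} - 5}{d{\left(3 \right)} - 1} = \left(4 + \sqrt{2} \sqrt{0}\right) \frac{0 - 5}{\left(-9 + 3^{2}\right) - 1} = \left(4 + \sqrt{2} \cdot 0\right) \left(- \frac{5}{\left(-9 + 9\right) - 1}\right) = \left(4 + 0\right) \left(- \frac{5}{0 - 1}\right) = 4 \left(- \frac{5}{-1}\right) = 4 \left(\left(-5\right) \left(-1\right)\right) = 4 \cdot 5 = 20$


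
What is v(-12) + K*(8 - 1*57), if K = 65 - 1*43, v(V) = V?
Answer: -1090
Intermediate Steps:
K = 22 (K = 65 - 43 = 22)
v(-12) + K*(8 - 1*57) = -12 + 22*(8 - 1*57) = -12 + 22*(8 - 57) = -12 + 22*(-49) = -12 - 1078 = -1090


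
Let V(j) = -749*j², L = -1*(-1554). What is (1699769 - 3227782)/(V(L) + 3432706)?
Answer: 1528013/1805339378 ≈ 0.00084639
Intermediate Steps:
L = 1554
(1699769 - 3227782)/(V(L) + 3432706) = (1699769 - 3227782)/(-749*1554² + 3432706) = -1528013/(-749*2414916 + 3432706) = -1528013/(-1808772084 + 3432706) = -1528013/(-1805339378) = -1528013*(-1/1805339378) = 1528013/1805339378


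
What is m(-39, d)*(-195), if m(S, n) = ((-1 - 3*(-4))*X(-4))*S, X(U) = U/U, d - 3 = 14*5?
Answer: 83655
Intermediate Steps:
d = 73 (d = 3 + 14*5 = 3 + 70 = 73)
X(U) = 1
m(S, n) = 11*S (m(S, n) = ((-1 - 3*(-4))*1)*S = ((-1 + 12)*1)*S = (11*1)*S = 11*S)
m(-39, d)*(-195) = (11*(-39))*(-195) = -429*(-195) = 83655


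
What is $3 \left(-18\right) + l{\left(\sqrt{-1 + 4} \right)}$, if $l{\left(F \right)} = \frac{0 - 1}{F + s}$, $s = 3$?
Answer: $- \frac{109}{2} + \frac{\sqrt{3}}{6} \approx -54.211$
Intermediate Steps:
$l{\left(F \right)} = - \frac{1}{3 + F}$ ($l{\left(F \right)} = \frac{0 - 1}{F + 3} = - \frac{1}{3 + F}$)
$3 \left(-18\right) + l{\left(\sqrt{-1 + 4} \right)} = 3 \left(-18\right) - \frac{1}{3 + \sqrt{-1 + 4}} = -54 - \frac{1}{3 + \sqrt{3}}$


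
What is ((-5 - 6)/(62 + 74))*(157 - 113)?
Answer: -121/34 ≈ -3.5588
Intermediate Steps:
((-5 - 6)/(62 + 74))*(157 - 113) = -11/136*44 = -121/34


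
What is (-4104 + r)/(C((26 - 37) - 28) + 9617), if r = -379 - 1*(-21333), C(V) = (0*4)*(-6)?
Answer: 16850/9617 ≈ 1.7521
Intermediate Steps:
C(V) = 0 (C(V) = 0*(-6) = 0)
r = 20954 (r = -379 + 21333 = 20954)
(-4104 + r)/(C((26 - 37) - 28) + 9617) = (-4104 + 20954)/(0 + 9617) = 16850/9617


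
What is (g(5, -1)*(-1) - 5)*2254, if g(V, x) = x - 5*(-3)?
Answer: -42826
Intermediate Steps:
g(V, x) = 15 + x (g(V, x) = x + 15 = 15 + x)
(g(5, -1)*(-1) - 5)*2254 = ((15 - 1)*(-1) - 5)*2254 = (14*(-1) - 5)*2254 = (-14 - 5)*2254 = -19*2254 = -42826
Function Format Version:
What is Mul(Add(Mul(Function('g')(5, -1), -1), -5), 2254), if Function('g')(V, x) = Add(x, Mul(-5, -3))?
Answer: -42826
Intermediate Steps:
Function('g')(V, x) = Add(15, x) (Function('g')(V, x) = Add(x, 15) = Add(15, x))
Mul(Add(Mul(Function('g')(5, -1), -1), -5), 2254) = Mul(Add(Mul(Add(15, -1), -1), -5), 2254) = Mul(Add(Mul(14, -1), -5), 2254) = Mul(Add(-14, -5), 2254) = Mul(-19, 2254) = -42826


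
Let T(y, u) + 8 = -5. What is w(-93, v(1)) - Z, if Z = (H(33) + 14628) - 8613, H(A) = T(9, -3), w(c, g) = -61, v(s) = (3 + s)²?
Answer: -6063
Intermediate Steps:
T(y, u) = -13 (T(y, u) = -8 - 5 = -13)
H(A) = -13
Z = 6002 (Z = (-13 + 14628) - 8613 = 14615 - 8613 = 6002)
w(-93, v(1)) - Z = -61 - 1*6002 = -61 - 6002 = -6063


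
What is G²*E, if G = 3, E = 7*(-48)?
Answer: -3024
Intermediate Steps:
E = -336
G²*E = 3²*(-336) = 9*(-336) = -3024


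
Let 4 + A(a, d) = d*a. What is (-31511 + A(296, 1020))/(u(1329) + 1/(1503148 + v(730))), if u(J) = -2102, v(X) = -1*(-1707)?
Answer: -406920316275/3163205209 ≈ -128.64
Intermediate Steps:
v(X) = 1707
A(a, d) = -4 + a*d (A(a, d) = -4 + d*a = -4 + a*d)
(-31511 + A(296, 1020))/(u(1329) + 1/(1503148 + v(730))) = (-31511 + (-4 + 296*1020))/(-2102 + 1/(1503148 + 1707)) = (-31511 + (-4 + 301920))/(-2102 + 1/1504855) = (-31511 + 301916)/(-2102 + 1/1504855) = 270405/(-3163205209/1504855) = 270405*(-1504855/3163205209) = -406920316275/3163205209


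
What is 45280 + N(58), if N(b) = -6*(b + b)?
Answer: 44584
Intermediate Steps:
N(b) = -12*b
45280 + N(58) = 45280 - 12*58 = 45280 - 696 = 44584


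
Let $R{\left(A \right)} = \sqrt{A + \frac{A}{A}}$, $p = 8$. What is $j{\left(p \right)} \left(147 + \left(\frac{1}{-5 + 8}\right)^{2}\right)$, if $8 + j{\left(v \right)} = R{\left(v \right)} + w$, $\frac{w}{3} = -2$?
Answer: $- \frac{14564}{9} \approx -1618.2$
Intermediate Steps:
$w = -6$ ($w = 3 \left(-2\right) = -6$)
$R{\left(A \right)} = \sqrt{1 + A}$ ($R{\left(A \right)} = \sqrt{A + 1} = \sqrt{1 + A}$)
$j{\left(v \right)} = -14 + \sqrt{1 + v}$ ($j{\left(v \right)} = -8 + \left(\sqrt{1 + v} - 6\right) = -8 + \left(-6 + \sqrt{1 + v}\right) = -14 + \sqrt{1 + v}$)
$j{\left(p \right)} \left(147 + \left(\frac{1}{-5 + 8}\right)^{2}\right) = \left(-14 + \sqrt{1 + 8}\right) \left(147 + \left(\frac{1}{-5 + 8}\right)^{2}\right) = \left(-14 + \sqrt{9}\right) \left(147 + \left(\frac{1}{3}\right)^{2}\right) = \left(-14 + 3\right) \left(147 + \left(\frac{1}{3}\right)^{2}\right) = - 11 \left(147 + \frac{1}{9}\right) = \left(-11\right) \frac{1324}{9} = - \frac{14564}{9}$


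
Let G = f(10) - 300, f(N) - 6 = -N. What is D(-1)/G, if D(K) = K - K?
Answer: 0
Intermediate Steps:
f(N) = 6 - N
D(K) = 0
G = -304 (G = (6 - 1*10) - 300 = (6 - 10) - 300 = -4 - 300 = -304)
D(-1)/G = 0/(-304) = 0*(-1/304) = 0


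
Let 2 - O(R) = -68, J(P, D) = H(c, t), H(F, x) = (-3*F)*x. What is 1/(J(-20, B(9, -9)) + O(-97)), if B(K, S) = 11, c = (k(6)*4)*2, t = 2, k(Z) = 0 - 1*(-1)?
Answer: 1/22 ≈ 0.045455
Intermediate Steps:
k(Z) = 1 (k(Z) = 0 + 1 = 1)
c = 8 (c = (1*4)*2 = 4*2 = 8)
H(F, x) = -3*F*x
J(P, D) = -48 (J(P, D) = -3*8*2 = -48)
O(R) = 70 (O(R) = 2 - 1*(-68) = 2 + 68 = 70)
1/(J(-20, B(9, -9)) + O(-97)) = 1/(-48 + 70) = 1/22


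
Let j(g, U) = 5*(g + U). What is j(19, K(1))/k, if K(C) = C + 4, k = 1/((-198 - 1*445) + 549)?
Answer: -11280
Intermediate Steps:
k = -1/94 (k = 1/((-198 - 445) + 549) = 1/(-643 + 549) = 1/(-94) = -1/94 ≈ -0.010638)
K(C) = 4 + C
j(g, U) = 5*U + 5*g (j(g, U) = 5*(U + g) = 5*U + 5*g)
j(19, K(1))/k = (5*(4 + 1) + 5*19)/(-1/94) = (5*5 + 95)*(-94) = (25 + 95)*(-94) = 120*(-94) = -11280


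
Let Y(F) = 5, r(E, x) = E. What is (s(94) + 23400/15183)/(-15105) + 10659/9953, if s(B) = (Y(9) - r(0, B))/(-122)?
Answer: 6626768850337/6188418027582 ≈ 1.0708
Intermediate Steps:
s(B) = -5/122 (s(B) = (5 - 1*0)/(-122) = (5 + 0)*(-1/122) = 5*(-1/122) = -5/122)
(s(94) + 23400/15183)/(-15105) + 10659/9953 = (-5/122 + 23400/15183)/(-15105) + 10659/9953 = (-5/122 + 23400*(1/15183))*(-1/15105) + 10659*(1/9953) = (-5/122 + 2600/1687)*(-1/15105) + 10659/9953 = (308765/205814)*(-1/15105) + 10659/9953 = -61753/621764094 + 10659/9953 = 6626768850337/6188418027582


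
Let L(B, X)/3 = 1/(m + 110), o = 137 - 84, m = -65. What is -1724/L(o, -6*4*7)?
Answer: -25860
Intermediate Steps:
o = 53
L(B, X) = 1/15 (L(B, X) = 3/(-65 + 110) = 3/45 = 3*(1/45) = 1/15)
-1724/L(o, -6*4*7) = -1724/1/15 = -1724*15 = -25860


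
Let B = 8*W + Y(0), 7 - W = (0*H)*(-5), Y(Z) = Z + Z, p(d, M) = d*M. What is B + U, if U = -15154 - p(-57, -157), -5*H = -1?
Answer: -24047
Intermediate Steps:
H = ⅕ (H = -⅕*(-1) = ⅕ ≈ 0.20000)
p(d, M) = M*d
Y(Z) = 2*Z
W = 7 (W = 7 - 0*(⅕)*(-5) = 7 - 0*(-5) = 7 - 1*0 = 7 + 0 = 7)
U = -24103 (U = -15154 - (-157)*(-57) = -15154 - 1*8949 = -15154 - 8949 = -24103)
B = 56 (B = 8*7 + 2*0 = 56 + 0 = 56)
B + U = 56 - 24103 = -24047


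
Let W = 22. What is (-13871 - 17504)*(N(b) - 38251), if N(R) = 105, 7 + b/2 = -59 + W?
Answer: 1196830750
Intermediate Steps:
b = -88 (b = -14 + 2*(-59 + 22) = -14 + 2*(-37) = -14 - 74 = -88)
(-13871 - 17504)*(N(b) - 38251) = (-13871 - 17504)*(105 - 38251) = -31375*(-38146) = 1196830750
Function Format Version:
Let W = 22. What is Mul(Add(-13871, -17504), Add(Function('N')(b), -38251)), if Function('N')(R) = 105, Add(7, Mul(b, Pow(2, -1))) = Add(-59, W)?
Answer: 1196830750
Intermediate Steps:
b = -88 (b = Add(-14, Mul(2, Add(-59, 22))) = Add(-14, Mul(2, -37)) = Add(-14, -74) = -88)
Mul(Add(-13871, -17504), Add(Function('N')(b), -38251)) = Mul(Add(-13871, -17504), Add(105, -38251)) = Mul(-31375, -38146) = 1196830750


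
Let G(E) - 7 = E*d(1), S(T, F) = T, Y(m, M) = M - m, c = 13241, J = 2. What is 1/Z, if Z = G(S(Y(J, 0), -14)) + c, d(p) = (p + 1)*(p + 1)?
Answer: 1/13240 ≈ 7.5529e-5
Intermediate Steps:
d(p) = (1 + p)² (d(p) = (1 + p)*(1 + p) = (1 + p)²)
G(E) = 7 + 4*E (G(E) = 7 + E*(1 + 1)² = 7 + E*2² = 7 + E*4 = 7 + 4*E)
Z = 13240 (Z = (7 + 4*(0 - 1*2)) + 13241 = (7 + 4*(0 - 2)) + 13241 = (7 + 4*(-2)) + 13241 = (7 - 8) + 13241 = -1 + 13241 = 13240)
1/Z = 1/13240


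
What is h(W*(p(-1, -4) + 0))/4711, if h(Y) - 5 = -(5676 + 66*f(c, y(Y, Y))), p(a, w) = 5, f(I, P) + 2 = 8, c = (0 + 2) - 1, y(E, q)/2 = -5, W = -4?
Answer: -6067/4711 ≈ -1.2878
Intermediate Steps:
y(E, q) = -10 (y(E, q) = 2*(-5) = -10)
c = 1 (c = 2 - 1 = 1)
f(I, P) = 6 (f(I, P) = -2 + 8 = 6)
h(Y) = -6067 (h(Y) = 5 - 66/(1/(6 + 86)) = 5 - 66/(1/92) = 5 - 66/1/92 = 5 - 66*92 = 5 - 6072 = -6067)
h(W*(p(-1, -4) + 0))/4711 = -6067/4711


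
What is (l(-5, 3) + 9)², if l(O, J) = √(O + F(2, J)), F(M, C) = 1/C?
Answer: (27 + I*√42)²/9 ≈ 76.333 + 38.884*I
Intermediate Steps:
F(M, C) = 1/C
l(O, J) = √(O + 1/J)
(l(-5, 3) + 9)² = (√(-5 + 1/3) + 9)² = (√(-5 + ⅓) + 9)² = (√(-14/3) + 9)² = (I*√42/3 + 9)² = (9 + I*√42/3)²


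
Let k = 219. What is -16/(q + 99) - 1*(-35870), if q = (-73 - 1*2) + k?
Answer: 8716394/243 ≈ 35870.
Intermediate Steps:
q = 144 (q = (-73 - 1*2) + 219 = (-73 - 2) + 219 = -75 + 219 = 144)
-16/(q + 99) - 1*(-35870) = -16/(144 + 99) - 1*(-35870) = -16/243 + 35870 = 8716394/243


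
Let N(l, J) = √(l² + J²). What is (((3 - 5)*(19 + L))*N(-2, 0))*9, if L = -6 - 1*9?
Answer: -144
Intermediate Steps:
N(l, J) = √(J² + l²)
L = -15 (L = -6 - 9 = -15)
(((3 - 5)*(19 + L))*N(-2, 0))*9 = (((3 - 5)*(19 - 15))*√(0² + (-2)²))*9 = ((-2*4)*√(0 + 4))*9 = -8*√4*9 = -8*2*9 = -16*9 = -144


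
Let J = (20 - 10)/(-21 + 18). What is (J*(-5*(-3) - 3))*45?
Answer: -1800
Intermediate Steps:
J = -10/3 (J = 10/(-3) = 10*(-⅓) = -10/3 ≈ -3.3333)
(J*(-5*(-3) - 3))*45 = -10*(-5*(-3) - 3)/3*45 = -10*(15 - 3)/3*45 = -10/3*12*45 = -40*45 = -1800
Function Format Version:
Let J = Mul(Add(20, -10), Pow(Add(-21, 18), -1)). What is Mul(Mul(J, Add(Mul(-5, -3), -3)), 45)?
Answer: -1800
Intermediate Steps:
J = Rational(-10, 3) (J = Mul(10, Pow(-3, -1)) = Mul(10, Rational(-1, 3)) = Rational(-10, 3) ≈ -3.3333)
Mul(Mul(J, Add(Mul(-5, -3), -3)), 45) = Mul(Mul(Rational(-10, 3), Add(Mul(-5, -3), -3)), 45) = Mul(Mul(Rational(-10, 3), Add(15, -3)), 45) = Mul(Mul(Rational(-10, 3), 12), 45) = Mul(-40, 45) = -1800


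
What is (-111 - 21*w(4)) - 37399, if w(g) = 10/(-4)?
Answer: -74915/2 ≈ -37458.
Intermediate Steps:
w(g) = -5/2 (w(g) = 10*(-1/4) = -5/2)
(-111 - 21*w(4)) - 37399 = (-111 - 21*(-5/2)) - 37399 = (-111 + 105/2) - 37399 = -117/2 - 37399 = -74915/2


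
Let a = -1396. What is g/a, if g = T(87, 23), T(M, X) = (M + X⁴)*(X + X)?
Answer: -3219172/349 ≈ -9224.0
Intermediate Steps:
T(M, X) = 2*X*(M + X⁴) (T(M, X) = (M + X⁴)*(2*X) = 2*X*(M + X⁴))
g = 12876688 (g = 2*23*(87 + 23⁴) = 2*23*(87 + 279841) = 2*23*279928 = 12876688)
g/a = 12876688/(-1396) = 12876688*(-1/1396) = -3219172/349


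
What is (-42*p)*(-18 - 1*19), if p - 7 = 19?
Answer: 40404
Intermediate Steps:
p = 26 (p = 7 + 19 = 26)
(-42*p)*(-18 - 1*19) = (-42*26)*(-18 - 1*19) = -1092*(-18 - 19) = -1092*(-37) = 40404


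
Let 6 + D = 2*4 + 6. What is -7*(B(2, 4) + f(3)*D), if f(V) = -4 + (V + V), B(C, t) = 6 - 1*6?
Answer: -112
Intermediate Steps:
B(C, t) = 0 (B(C, t) = 6 - 6 = 0)
f(V) = -4 + 2*V
D = 8 (D = -6 + (2*4 + 6) = -6 + (8 + 6) = -6 + 14 = 8)
-7*(B(2, 4) + f(3)*D) = -7*(0 + (-4 + 2*3)*8) = -7*(0 + (-4 + 6)*8) = -7*(0 + 2*8) = -7*(0 + 16) = -7*16 = -112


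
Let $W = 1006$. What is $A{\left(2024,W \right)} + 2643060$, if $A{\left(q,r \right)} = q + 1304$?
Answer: $2646388$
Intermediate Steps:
$A{\left(q,r \right)} = 1304 + q$
$A{\left(2024,W \right)} + 2643060 = \left(1304 + 2024\right) + 2643060 = 3328 + 2643060 = 2646388$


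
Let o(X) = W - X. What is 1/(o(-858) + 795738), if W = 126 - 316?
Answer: 1/796406 ≈ 1.2556e-6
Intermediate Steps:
W = -190
o(X) = -190 - X
1/(o(-858) + 795738) = 1/((-190 - 1*(-858)) + 795738) = 1/((-190 + 858) + 795738) = 1/(668 + 795738) = 1/796406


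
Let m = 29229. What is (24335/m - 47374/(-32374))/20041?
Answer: 1086257968/9481994782743 ≈ 0.00011456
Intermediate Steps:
(24335/m - 47374/(-32374))/20041 = (24335/29229 - 47374/(-32374))/20041 = (24335*(1/29229) - 47374*(-1/32374))*(1/20041) = (24335/29229 + 23687/16187)*(1/20041) = (1086257968/473129823)*(1/20041) = 1086257968/9481994782743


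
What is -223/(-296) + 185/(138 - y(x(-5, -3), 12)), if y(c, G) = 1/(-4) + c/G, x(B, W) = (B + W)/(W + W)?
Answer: 3080339/1472008 ≈ 2.0926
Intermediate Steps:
x(B, W) = (B + W)/(2*W) (x(B, W) = (B + W)/((2*W)) = (B + W)*(1/(2*W)) = (B + W)/(2*W))
y(c, G) = -¼ + c/G (y(c, G) = 1*(-¼) + c/G = -¼ + c/G)
-223/(-296) + 185/(138 - y(x(-5, -3), 12)) = -223/(-296) + 185/(138 - ((½)*(-5 - 3)/(-3) - ¼*12)/12) = -223*(-1/296) + 185/(138 - ((½)*(-⅓)*(-8) - 3)/12) = 223/296 + 185/(138 - (4/3 - 3)/12) = 223/296 + 185/(138 - (-5)/(12*3)) = 223/296 + 185/(138 - 1*(-5/36)) = 223/296 + 185/(138 + 5/36) = 223/296 + 185/(4973/36) = 223/296 + 185*(36/4973) = 223/296 + 6660/4973 = 3080339/1472008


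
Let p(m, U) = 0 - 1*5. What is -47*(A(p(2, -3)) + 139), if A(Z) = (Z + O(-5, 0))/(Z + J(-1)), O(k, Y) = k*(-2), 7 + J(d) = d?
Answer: -84694/13 ≈ -6514.9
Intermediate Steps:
J(d) = -7 + d
O(k, Y) = -2*k
p(m, U) = -5 (p(m, U) = 0 - 5 = -5)
A(Z) = (10 + Z)/(-8 + Z) (A(Z) = (Z - 2*(-5))/(Z + (-7 - 1)) = (Z + 10)/(Z - 8) = (10 + Z)/(-8 + Z))
-47*(A(p(2, -3)) + 139) = -47*((10 - 5)/(-8 - 5) + 139) = -47*(5/(-13) + 139) = -47*(-1/13*5 + 139) = -47*(-5/13 + 139) = -47*1802/13 = -84694/13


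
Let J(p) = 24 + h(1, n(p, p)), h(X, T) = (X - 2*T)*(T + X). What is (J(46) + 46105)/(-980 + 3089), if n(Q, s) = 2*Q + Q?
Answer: 416/111 ≈ 3.7477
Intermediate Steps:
n(Q, s) = 3*Q
h(X, T) = (T + X)*(X - 2*T)
J(p) = 25 - 18*p² - 3*p (J(p) = 24 + (1² - 2*9*p² - 1*3*p*1) = 24 + (1 - 18*p² - 3*p) = 25 - 18*p² - 3*p)
(J(46) + 46105)/(-980 + 3089) = ((25 - 18*46² - 3*46) + 46105)/(-980 + 3089) = ((25 - 18*2116 - 138) + 46105)/2109 = ((25 - 38088 - 138) + 46105)*(1/2109) = (-38201 + 46105)*(1/2109) = 7904*(1/2109) = 416/111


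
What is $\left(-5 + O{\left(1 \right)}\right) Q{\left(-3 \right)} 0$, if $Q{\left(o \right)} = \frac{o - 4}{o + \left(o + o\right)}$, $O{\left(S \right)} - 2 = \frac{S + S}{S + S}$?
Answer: $0$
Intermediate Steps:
$O{\left(S \right)} = 3$ ($O{\left(S \right)} = 2 + \frac{S + S}{S + S} = 2 + \frac{2 S}{2 S} = 2 + 2 S \frac{1}{2 S} = 2 + 1 = 3$)
$Q{\left(o \right)} = \frac{-4 + o}{3 o}$ ($Q{\left(o \right)} = \frac{-4 + o}{o + 2 o} = \frac{-4 + o}{3 o}$)
$\left(-5 + O{\left(1 \right)}\right) Q{\left(-3 \right)} 0 = \left(-5 + 3\right) \frac{-4 - 3}{3 \left(-3\right)} 0 = - 2 \cdot \frac{1}{3} \left(- \frac{1}{3}\right) \left(-7\right) 0 = \left(-2\right) \frac{7}{9} \cdot 0 = \left(- \frac{14}{9}\right) 0 = 0$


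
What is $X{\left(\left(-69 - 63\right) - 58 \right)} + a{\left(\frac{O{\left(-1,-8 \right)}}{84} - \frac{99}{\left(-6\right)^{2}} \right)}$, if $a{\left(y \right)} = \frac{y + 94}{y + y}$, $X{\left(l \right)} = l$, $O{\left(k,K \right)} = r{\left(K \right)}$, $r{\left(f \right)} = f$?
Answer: $- \frac{98477}{478} \approx -206.02$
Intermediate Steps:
$O{\left(k,K \right)} = K$
$a{\left(y \right)} = \frac{94 + y}{2 y}$
$X{\left(\left(-69 - 63\right) - 58 \right)} + a{\left(\frac{O{\left(-1,-8 \right)}}{84} - \frac{99}{\left(-6\right)^{2}} \right)} = \left(\left(-69 - 63\right) - 58\right) + \frac{94 - \left(\frac{2}{21} + \frac{11}{4}\right)}{2 \left(- \frac{8}{84} - \frac{99}{\left(-6\right)^{2}}\right)} = \left(-132 - 58\right) + \frac{94 - \left(\frac{2}{21} + \frac{99}{36}\right)}{2 \left(\left(-8\right) \frac{1}{84} - \frac{99}{36}\right)} = -190 + \frac{94 - \frac{239}{84}}{2 \left(- \frac{2}{21} - \frac{11}{4}\right)} = -190 + \frac{94 - \frac{239}{84}}{2 \left(- \frac{239}{84}\right)} = -190 + \frac{1}{2} \left(- \frac{84}{239}\right) \frac{7657}{84} = -190 - \frac{7657}{478} = - \frac{98477}{478}$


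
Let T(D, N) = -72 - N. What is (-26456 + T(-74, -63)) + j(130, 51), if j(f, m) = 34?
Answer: -26431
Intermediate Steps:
(-26456 + T(-74, -63)) + j(130, 51) = (-26456 + (-72 - 1*(-63))) + 34 = (-26456 + (-72 + 63)) + 34 = (-26456 - 9) + 34 = -26465 + 34 = -26431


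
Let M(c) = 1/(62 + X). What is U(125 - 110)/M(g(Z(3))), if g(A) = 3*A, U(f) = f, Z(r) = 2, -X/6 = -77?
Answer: 7860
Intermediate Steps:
X = 462 (X = -6*(-77) = 462)
M(c) = 1/524 (M(c) = 1/(62 + 462) = 1/524)
U(125 - 110)/M(g(Z(3))) = (125 - 110)/(1/524) = 15*524 = 7860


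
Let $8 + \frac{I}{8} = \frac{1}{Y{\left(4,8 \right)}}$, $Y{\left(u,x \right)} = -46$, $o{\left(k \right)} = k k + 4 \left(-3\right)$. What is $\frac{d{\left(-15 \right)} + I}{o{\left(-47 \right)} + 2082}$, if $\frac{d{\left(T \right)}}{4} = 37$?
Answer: $\frac{1928}{98417} \approx 0.01959$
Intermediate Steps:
$o{\left(k \right)} = -12 + k^{2}$ ($o{\left(k \right)} = k^{2} - 12 = -12 + k^{2}$)
$d{\left(T \right)} = 148$ ($d{\left(T \right)} = 4 \cdot 37 = 148$)
$I = - \frac{1476}{23}$ ($I = -64 + \frac{8}{-46} = -64 + 8 \left(- \frac{1}{46}\right) = -64 - \frac{4}{23} = - \frac{1476}{23} \approx -64.174$)
$\frac{d{\left(-15 \right)} + I}{o{\left(-47 \right)} + 2082} = \frac{148 - \frac{1476}{23}}{\left(-12 + \left(-47\right)^{2}\right) + 2082} = \frac{1928}{23 \left(\left(-12 + 2209\right) + 2082\right)} = \frac{1928}{23 \left(2197 + 2082\right)} = \frac{1928}{23 \cdot 4279} = \frac{1928}{23} \cdot \frac{1}{4279} = \frac{1928}{98417}$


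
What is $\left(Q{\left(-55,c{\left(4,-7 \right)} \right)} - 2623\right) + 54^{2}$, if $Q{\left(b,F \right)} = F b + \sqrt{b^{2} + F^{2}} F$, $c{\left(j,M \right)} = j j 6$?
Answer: $-4987 + 96 \sqrt{12241} \approx 5634.4$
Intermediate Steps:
$c{\left(j,M \right)} = 6 j^{2}$ ($c{\left(j,M \right)} = j^{2} \cdot 6 = 6 j^{2}$)
$Q{\left(b,F \right)} = F b + F \sqrt{F^{2} + b^{2}}$ ($Q{\left(b,F \right)} = F b + \sqrt{F^{2} + b^{2}} F = F b + F \sqrt{F^{2} + b^{2}}$)
$\left(Q{\left(-55,c{\left(4,-7 \right)} \right)} - 2623\right) + 54^{2} = \left(6 \cdot 4^{2} \left(-55 + \sqrt{\left(6 \cdot 4^{2}\right)^{2} + \left(-55\right)^{2}}\right) - 2623\right) + 54^{2} = \left(6 \cdot 16 \left(-55 + \sqrt{\left(6 \cdot 16\right)^{2} + 3025}\right) - 2623\right) + 2916 = \left(96 \left(-55 + \sqrt{96^{2} + 3025}\right) - 2623\right) + 2916 = \left(96 \left(-55 + \sqrt{9216 + 3025}\right) - 2623\right) + 2916 = \left(96 \left(-55 + \sqrt{12241}\right) - 2623\right) + 2916 = \left(\left(-5280 + 96 \sqrt{12241}\right) - 2623\right) + 2916 = \left(-7903 + 96 \sqrt{12241}\right) + 2916 = -4987 + 96 \sqrt{12241}$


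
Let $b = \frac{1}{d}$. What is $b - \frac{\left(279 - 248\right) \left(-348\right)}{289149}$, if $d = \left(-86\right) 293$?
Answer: $\frac{90515625}{2428658834} \approx 0.03727$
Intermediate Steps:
$d = -25198$
$b = - \frac{1}{25198}$ ($b = \frac{1}{-25198} = - \frac{1}{25198} \approx -3.9686 \cdot 10^{-5}$)
$b - \frac{\left(279 - 248\right) \left(-348\right)}{289149} = - \frac{1}{25198} - \frac{\left(279 - 248\right) \left(-348\right)}{289149} = - \frac{1}{25198} - 31 \left(-348\right) \frac{1}{289149} = - \frac{1}{25198} - \left(-10788\right) \frac{1}{289149} = - \frac{1}{25198} - - \frac{3596}{96383} = - \frac{1}{25198} + \frac{3596}{96383} = \frac{90515625}{2428658834}$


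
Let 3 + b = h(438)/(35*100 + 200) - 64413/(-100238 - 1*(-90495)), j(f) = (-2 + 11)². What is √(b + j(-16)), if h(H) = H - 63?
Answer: √44034862818351/720982 ≈ 9.2039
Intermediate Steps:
h(H) = -63 + H
j(f) = 81 (j(f) = 9² = 81)
b = 5353377/1441964 (b = -3 + ((-63 + 438)/(35*100 + 200) - 64413/(-100238 - 1*(-90495))) = -3 + (375/(3500 + 200) - 64413/(-100238 + 90495)) = -3 + (375/3700 - 64413/(-9743)) = -3 + (375*(1/3700) - 64413*(-1/9743)) = -3 + (15/148 + 64413/9743) = -3 + 9679269/1441964 = 5353377/1441964 ≈ 3.7126)
√(b + j(-16)) = √(5353377/1441964 + 81) = √(122152461/1441964) = √44034862818351/720982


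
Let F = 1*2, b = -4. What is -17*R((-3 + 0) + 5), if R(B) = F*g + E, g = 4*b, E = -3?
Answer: 595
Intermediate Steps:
g = -16 (g = 4*(-4) = -16)
F = 2
R(B) = -35 (R(B) = 2*(-16) - 3 = -32 - 3 = -35)
-17*R((-3 + 0) + 5) = -17*(-35) = 595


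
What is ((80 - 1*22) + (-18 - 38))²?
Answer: 4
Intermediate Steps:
((80 - 1*22) + (-18 - 38))² = ((80 - 22) - 56)² = (58 - 56)² = 2² = 4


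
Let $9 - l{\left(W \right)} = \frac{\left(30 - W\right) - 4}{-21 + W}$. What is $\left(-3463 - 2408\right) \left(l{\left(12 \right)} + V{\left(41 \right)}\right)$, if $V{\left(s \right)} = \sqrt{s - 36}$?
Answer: $- \frac{185915}{3} - 5871 \sqrt{5} \approx -75100.0$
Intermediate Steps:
$V{\left(s \right)} = \sqrt{-36 + s}$
$l{\left(W \right)} = 9 - \frac{26 - W}{-21 + W}$ ($l{\left(W \right)} = 9 - \frac{\left(30 - W\right) - 4}{-21 + W} = 9 - \frac{26 - W}{-21 + W}$)
$\left(-3463 - 2408\right) \left(l{\left(12 \right)} + V{\left(41 \right)}\right) = \left(-3463 - 2408\right) \left(\frac{5 \left(-43 + 2 \cdot 12\right)}{-21 + 12} + \sqrt{-36 + 41}\right) = - 5871 \left(\frac{5 \left(-43 + 24\right)}{-9} + \sqrt{5}\right) = - 5871 \left(5 \left(- \frac{1}{9}\right) \left(-19\right) + \sqrt{5}\right) = - 5871 \left(\frac{95}{9} + \sqrt{5}\right) = - \frac{185915}{3} - 5871 \sqrt{5}$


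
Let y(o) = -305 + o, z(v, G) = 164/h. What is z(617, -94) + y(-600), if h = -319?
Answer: -288859/319 ≈ -905.51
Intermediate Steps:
z(v, G) = -164/319 (z(v, G) = 164/(-319) = 164*(-1/319) = -164/319)
z(617, -94) + y(-600) = -164/319 + (-305 - 600) = -164/319 - 905 = -288859/319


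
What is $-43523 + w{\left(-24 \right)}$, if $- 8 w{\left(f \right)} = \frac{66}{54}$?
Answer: $- \frac{3133667}{72} \approx -43523.0$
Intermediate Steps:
$w{\left(f \right)} = - \frac{11}{72}$ ($w{\left(f \right)} = - \frac{66 \cdot \frac{1}{54}}{8} = \left(- \frac{1}{8}\right) \frac{11}{9} = - \frac{11}{72}$)
$-43523 + w{\left(-24 \right)} = -43523 - \frac{11}{72} = - \frac{3133667}{72}$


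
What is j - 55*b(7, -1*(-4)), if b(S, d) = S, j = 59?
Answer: -326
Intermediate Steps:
j - 55*b(7, -1*(-4)) = 59 - 55*7 = 59 - 385 = -326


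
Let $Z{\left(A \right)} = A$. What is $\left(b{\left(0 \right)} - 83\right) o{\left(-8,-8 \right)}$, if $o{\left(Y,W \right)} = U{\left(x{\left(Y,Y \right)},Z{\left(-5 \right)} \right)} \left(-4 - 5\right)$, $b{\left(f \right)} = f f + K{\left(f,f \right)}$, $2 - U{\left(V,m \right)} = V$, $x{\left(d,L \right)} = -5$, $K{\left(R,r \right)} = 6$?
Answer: $4851$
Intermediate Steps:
$U{\left(V,m \right)} = 2 - V$
$b{\left(f \right)} = 6 + f^{2}$ ($b{\left(f \right)} = f f + 6 = f^{2} + 6 = 6 + f^{2}$)
$o{\left(Y,W \right)} = -63$ ($o{\left(Y,W \right)} = \left(2 - -5\right) \left(-4 - 5\right) = \left(2 + 5\right) \left(-9\right) = 7 \left(-9\right) = -63$)
$\left(b{\left(0 \right)} - 83\right) o{\left(-8,-8 \right)} = \left(\left(6 + 0^{2}\right) - 83\right) \left(-63\right) = \left(\left(6 + 0\right) - 83\right) \left(-63\right) = \left(6 - 83\right) \left(-63\right) = \left(-77\right) \left(-63\right) = 4851$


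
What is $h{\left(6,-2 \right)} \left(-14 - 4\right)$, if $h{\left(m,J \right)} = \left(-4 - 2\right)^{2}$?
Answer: $-648$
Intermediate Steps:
$h{\left(m,J \right)} = 36$ ($h{\left(m,J \right)} = \left(-6\right)^{2} = 36$)
$h{\left(6,-2 \right)} \left(-14 - 4\right) = 36 \left(-14 - 4\right) = 36 \left(-18\right) = -648$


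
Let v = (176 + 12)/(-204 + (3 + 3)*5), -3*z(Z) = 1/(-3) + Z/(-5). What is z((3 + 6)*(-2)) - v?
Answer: -11/1305 ≈ -0.0084291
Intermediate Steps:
z(Z) = ⅑ + Z/15 (z(Z) = -(1/(-3) + Z/(-5))/3 = -(1*(-⅓) + Z*(-⅕))/3 = -(-⅓ - Z/5)/3 = ⅑ + Z/15)
v = -94/87 (v = 188/(-204 + 6*5) = 188/(-204 + 30) = 188/(-174) = 188*(-1/174) = -94/87 ≈ -1.0805)
z((3 + 6)*(-2)) - v = (⅑ + ((3 + 6)*(-2))/15) - 1*(-94/87) = (⅑ + (9*(-2))/15) + 94/87 = (⅑ + (1/15)*(-18)) + 94/87 = (⅑ - 6/5) + 94/87 = -49/45 + 94/87 = -11/1305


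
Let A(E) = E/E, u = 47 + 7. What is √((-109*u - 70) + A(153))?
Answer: I*√5955 ≈ 77.169*I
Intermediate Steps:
u = 54
A(E) = 1
√((-109*u - 70) + A(153)) = √((-109*54 - 70) + 1) = √((-5886 - 70) + 1) = √(-5956 + 1) = √(-5955) = I*√5955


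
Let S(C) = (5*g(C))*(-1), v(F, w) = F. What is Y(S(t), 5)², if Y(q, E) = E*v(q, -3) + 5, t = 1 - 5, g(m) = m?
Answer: 11025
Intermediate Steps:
t = -4
S(C) = -5*C (S(C) = (5*C)*(-1) = -5*C)
Y(q, E) = 5 + E*q (Y(q, E) = E*q + 5 = 5 + E*q)
Y(S(t), 5)² = (5 + 5*(-5*(-4)))² = (5 + 5*20)² = (5 + 100)² = 105² = 11025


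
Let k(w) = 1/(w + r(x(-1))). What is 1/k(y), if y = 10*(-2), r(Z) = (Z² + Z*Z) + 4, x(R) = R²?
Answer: -14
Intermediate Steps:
r(Z) = 4 + 2*Z² (r(Z) = (Z² + Z²) + 4 = 2*Z² + 4 = 4 + 2*Z²)
y = -20
k(w) = 1/(6 + w) (k(w) = 1/(w + (4 + 2*((-1)²)²)) = 1/(w + (4 + 2*1²)) = 1/(w + (4 + 2*1)) = 1/(w + (4 + 2)) = 1/(w + 6) = 1/(6 + w))
1/k(y) = 1/(1/(6 - 20)) = 1/(1/(-14)) = 1/(-1/14) = -14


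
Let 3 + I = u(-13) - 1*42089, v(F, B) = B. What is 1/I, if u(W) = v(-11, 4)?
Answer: -1/42088 ≈ -2.3760e-5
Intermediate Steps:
u(W) = 4
I = -42088 (I = -3 + (4 - 1*42089) = -3 + (4 - 42089) = -3 - 42085 = -42088)
1/I = 1/(-42088) = -1/42088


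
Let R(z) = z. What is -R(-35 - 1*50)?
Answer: 85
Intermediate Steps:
-R(-35 - 1*50) = -(-35 - 1*50) = -(-35 - 50) = -1*(-85) = 85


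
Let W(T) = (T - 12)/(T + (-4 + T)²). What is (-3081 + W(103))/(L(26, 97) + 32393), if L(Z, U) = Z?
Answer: -1794949/18886928 ≈ -0.095037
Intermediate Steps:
W(T) = (-12 + T)/(T + (-4 + T)²)
(-3081 + W(103))/(L(26, 97) + 32393) = (-3081 + (-12 + 103)/(103 + (-4 + 103)²))/(26 + 32393) = (-3081 + 91/(103 + 99²))/32419 = (-3081 + 91/(103 + 9801))*(1/32419) = (-3081 + 91/9904)*(1/32419) = -30514133/9904*1/32419 = -1794949/18886928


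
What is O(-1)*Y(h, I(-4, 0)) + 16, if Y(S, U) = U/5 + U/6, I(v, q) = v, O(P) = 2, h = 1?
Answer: 196/15 ≈ 13.067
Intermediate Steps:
Y(S, U) = 11*U/30 (Y(S, U) = U*(⅕) + U*(⅙) = U/5 + U/6 = 11*U/30)
O(-1)*Y(h, I(-4, 0)) + 16 = 2*((11/30)*(-4)) + 16 = 2*(-22/15) + 16 = -44/15 + 16 = 196/15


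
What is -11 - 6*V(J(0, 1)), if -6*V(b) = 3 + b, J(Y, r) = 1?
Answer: -7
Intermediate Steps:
V(b) = -1/2 - b/6 (V(b) = -(3 + b)/6 = -1/2 - b/6)
-11 - 6*V(J(0, 1)) = -11 - 6*(-1/2 - 1/6*1) = -11 - 6*(-1/2 - 1/6) = -11 - 6*(-2/3) = -11 + 4 = -7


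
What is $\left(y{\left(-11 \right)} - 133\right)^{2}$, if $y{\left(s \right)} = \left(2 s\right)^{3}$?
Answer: $116229961$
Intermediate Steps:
$y{\left(s \right)} = 8 s^{3}$
$\left(y{\left(-11 \right)} - 133\right)^{2} = \left(8 \left(-11\right)^{3} - 133\right)^{2} = \left(8 \left(-1331\right) - 133\right)^{2} = \left(-10648 - 133\right)^{2} = \left(-10781\right)^{2} = 116229961$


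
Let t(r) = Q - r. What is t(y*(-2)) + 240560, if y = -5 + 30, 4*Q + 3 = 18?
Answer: 962455/4 ≈ 2.4061e+5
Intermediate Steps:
Q = 15/4 (Q = -¾ + (¼)*18 = -¾ + 9/2 = 15/4 ≈ 3.7500)
y = 25
t(r) = 15/4 - r
t(y*(-2)) + 240560 = (15/4 - 25*(-2)) + 240560 = (15/4 - 1*(-50)) + 240560 = (15/4 + 50) + 240560 = 215/4 + 240560 = 962455/4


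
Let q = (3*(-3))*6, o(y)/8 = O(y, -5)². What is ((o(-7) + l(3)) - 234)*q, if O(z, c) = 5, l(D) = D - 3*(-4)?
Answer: 1026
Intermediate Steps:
l(D) = 12 + D (l(D) = D + 12 = 12 + D)
o(y) = 200 (o(y) = 8*5² = 8*25 = 200)
q = -54 (q = -9*6 = -54)
((o(-7) + l(3)) - 234)*q = ((200 + (12 + 3)) - 234)*(-54) = ((200 + 15) - 234)*(-54) = (215 - 234)*(-54) = -19*(-54) = 1026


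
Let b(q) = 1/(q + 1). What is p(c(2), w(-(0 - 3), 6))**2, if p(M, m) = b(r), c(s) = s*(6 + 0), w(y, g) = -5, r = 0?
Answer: 1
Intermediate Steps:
b(q) = 1/(1 + q)
c(s) = 6*s (c(s) = s*6 = 6*s)
p(M, m) = 1 (p(M, m) = 1/(1 + 0) = 1/1 = 1)
p(c(2), w(-(0 - 3), 6))**2 = 1**2 = 1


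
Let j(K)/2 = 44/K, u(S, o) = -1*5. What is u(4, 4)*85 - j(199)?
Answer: -84663/199 ≈ -425.44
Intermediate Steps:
u(S, o) = -5
j(K) = 88/K (j(K) = 2*(44/K) = 88/K)
u(4, 4)*85 - j(199) = -5*85 - 88/199 = -425 - 88/199 = -84663/199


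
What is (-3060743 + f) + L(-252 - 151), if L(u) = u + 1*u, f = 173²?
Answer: -3031620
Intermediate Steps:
f = 29929
L(u) = 2*u (L(u) = u + u = 2*u)
(-3060743 + f) + L(-252 - 151) = (-3060743 + 29929) + 2*(-252 - 151) = -3030814 + 2*(-403) = -3030814 - 806 = -3031620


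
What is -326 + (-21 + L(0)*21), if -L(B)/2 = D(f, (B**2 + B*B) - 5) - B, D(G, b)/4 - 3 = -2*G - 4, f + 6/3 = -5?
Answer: -2531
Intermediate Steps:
f = -7 (f = -2 - 5 = -7)
D(G, b) = -4 - 8*G (D(G, b) = 12 + 4*(-2*G - 4) = 12 + 4*(-4 - 2*G) = 12 + (-16 - 8*G) = -4 - 8*G)
L(B) = -104 + 2*B (L(B) = -2*((-4 - 8*(-7)) - B) = -2*((-4 + 56) - B) = -2*(52 - B) = -104 + 2*B)
-326 + (-21 + L(0)*21) = -326 + (-21 + (-104 + 2*0)*21) = -326 + (-21 + (-104 + 0)*21) = -326 + (-21 - 104*21) = -326 + (-21 - 2184) = -326 - 2205 = -2531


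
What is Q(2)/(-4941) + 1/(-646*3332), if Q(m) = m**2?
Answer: -8614829/10635364152 ≈ -0.00081002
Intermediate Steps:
Q(2)/(-4941) + 1/(-646*3332) = 2**2/(-4941) + 1/(-646*3332) = 4*(-1/4941) - 1/646*1/3332 = -4/4941 - 1/2152472 = -8614829/10635364152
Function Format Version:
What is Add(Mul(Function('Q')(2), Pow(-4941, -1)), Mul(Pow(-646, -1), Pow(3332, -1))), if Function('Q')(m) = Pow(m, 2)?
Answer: Rational(-8614829, 10635364152) ≈ -0.00081002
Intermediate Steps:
Add(Mul(Function('Q')(2), Pow(-4941, -1)), Mul(Pow(-646, -1), Pow(3332, -1))) = Add(Mul(Pow(2, 2), Pow(-4941, -1)), Mul(Pow(-646, -1), Pow(3332, -1))) = Add(Mul(4, Rational(-1, 4941)), Mul(Rational(-1, 646), Rational(1, 3332))) = Add(Rational(-4, 4941), Rational(-1, 2152472)) = Rational(-8614829, 10635364152)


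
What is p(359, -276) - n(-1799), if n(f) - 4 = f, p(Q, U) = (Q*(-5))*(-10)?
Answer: 19745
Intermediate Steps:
p(Q, U) = 50*Q (p(Q, U) = -5*Q*(-10) = 50*Q)
n(f) = 4 + f
p(359, -276) - n(-1799) = 50*359 - (4 - 1799) = 17950 - 1*(-1795) = 17950 + 1795 = 19745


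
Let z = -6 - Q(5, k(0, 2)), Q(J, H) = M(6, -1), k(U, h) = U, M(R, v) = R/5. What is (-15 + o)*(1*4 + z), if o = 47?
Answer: -512/5 ≈ -102.40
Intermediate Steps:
M(R, v) = R/5 (M(R, v) = R*(1/5) = R/5)
Q(J, H) = 6/5 (Q(J, H) = (1/5)*6 = 6/5)
z = -36/5 (z = -6 - 1*6/5 = -6 - 6/5 = -36/5 ≈ -7.2000)
(-15 + o)*(1*4 + z) = (-15 + 47)*(1*4 - 36/5) = 32*(4 - 36/5) = 32*(-16/5) = -512/5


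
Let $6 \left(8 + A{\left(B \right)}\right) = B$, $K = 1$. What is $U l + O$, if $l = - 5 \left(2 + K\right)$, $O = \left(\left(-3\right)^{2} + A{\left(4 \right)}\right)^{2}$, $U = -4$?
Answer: $\frac{565}{9} \approx 62.778$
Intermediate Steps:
$A{\left(B \right)} = -8 + \frac{B}{6}$
$O = \frac{25}{9}$ ($O = \left(\left(-3\right)^{2} + \left(-8 + \frac{1}{6} \cdot 4\right)\right)^{2} = \left(9 + \left(-8 + \frac{2}{3}\right)\right)^{2} = \left(9 - \frac{22}{3}\right)^{2} = \left(\frac{5}{3}\right)^{2} = \frac{25}{9} \approx 2.7778$)
$l = -15$ ($l = - 5 \left(2 + 1\right) = \left(-5\right) 3 = -15$)
$U l + O = \left(-4\right) \left(-15\right) + \frac{25}{9} = 60 + \frac{25}{9} = \frac{565}{9}$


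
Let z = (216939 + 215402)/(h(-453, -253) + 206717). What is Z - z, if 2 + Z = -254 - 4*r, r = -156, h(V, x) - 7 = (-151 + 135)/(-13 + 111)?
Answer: 3706459515/10129468 ≈ 365.91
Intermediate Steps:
h(V, x) = 335/49 (h(V, x) = 7 + (-151 + 135)/(-13 + 111) = 7 - 16/98 = 7 - 16*1/98 = 7 - 8/49 = 335/49)
z = 21184709/10129468 (z = (216939 + 215402)/(335/49 + 206717) = 432341/(10129468/49) = 432341*(49/10129468) = 21184709/10129468 ≈ 2.0914)
Z = 368 (Z = -2 + (-254 - 4*(-156)) = -2 + (-254 + 624) = -2 + 370 = 368)
Z - z = 368 - 1*21184709/10129468 = 368 - 21184709/10129468 = 3706459515/10129468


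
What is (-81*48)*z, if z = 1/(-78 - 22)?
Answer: 972/25 ≈ 38.880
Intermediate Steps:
z = -1/100 (z = 1/(-100) = -1/100 ≈ -0.010000)
(-81*48)*z = -81*48*(-1/100) = -3888*(-1/100) = 972/25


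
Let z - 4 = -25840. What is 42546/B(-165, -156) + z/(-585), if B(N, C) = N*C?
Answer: 39311/858 ≈ 45.817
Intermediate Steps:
B(N, C) = C*N
z = -25836 (z = 4 - 25840 = -25836)
42546/B(-165, -156) + z/(-585) = 42546/((-156*(-165))) - 25836/(-585) = 42546/25740 - 25836*(-1/585) = 42546*(1/25740) + 8612/195 = 7091/4290 + 8612/195 = 39311/858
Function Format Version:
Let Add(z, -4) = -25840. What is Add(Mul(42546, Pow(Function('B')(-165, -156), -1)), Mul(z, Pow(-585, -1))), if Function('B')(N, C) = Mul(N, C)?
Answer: Rational(39311, 858) ≈ 45.817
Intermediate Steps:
Function('B')(N, C) = Mul(C, N)
z = -25836 (z = Add(4, -25840) = -25836)
Add(Mul(42546, Pow(Function('B')(-165, -156), -1)), Mul(z, Pow(-585, -1))) = Add(Mul(42546, Pow(Mul(-156, -165), -1)), Mul(-25836, Pow(-585, -1))) = Add(Mul(42546, Pow(25740, -1)), Mul(-25836, Rational(-1, 585))) = Add(Mul(42546, Rational(1, 25740)), Rational(8612, 195)) = Add(Rational(7091, 4290), Rational(8612, 195)) = Rational(39311, 858)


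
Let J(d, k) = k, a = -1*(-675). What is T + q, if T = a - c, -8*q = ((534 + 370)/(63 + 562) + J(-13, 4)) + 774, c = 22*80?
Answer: -2956077/2500 ≈ -1182.4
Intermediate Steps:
a = 675
c = 1760
q = -243577/2500 (q = -(((534 + 370)/(63 + 562) + 4) + 774)/8 = -((904/625 + 4) + 774)/8 = -(3404/625 + 774)/8 = -1/8*487154/625 = -243577/2500 ≈ -97.431)
T = -1085 (T = 675 - 1*1760 = 675 - 1760 = -1085)
T + q = -1085 - 243577/2500 = -2956077/2500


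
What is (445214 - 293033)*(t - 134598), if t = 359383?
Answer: 34208006085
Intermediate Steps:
(445214 - 293033)*(t - 134598) = (445214 - 293033)*(359383 - 134598) = 152181*224785 = 34208006085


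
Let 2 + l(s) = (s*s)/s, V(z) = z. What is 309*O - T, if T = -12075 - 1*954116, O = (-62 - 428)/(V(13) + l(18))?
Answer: 27868129/29 ≈ 9.6097e+5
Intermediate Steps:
l(s) = -2 + s (l(s) = -2 + (s*s)/s = -2 + s²/s = -2 + s)
O = -490/29 (O = (-62 - 428)/(13 + (-2 + 18)) = -490/(13 + 16) = -490/29 ≈ -16.897)
T = -966191 (T = -12075 - 954116 = -966191)
309*O - T = 309*(-490/29) - 1*(-966191) = -151410/29 + 966191 = 27868129/29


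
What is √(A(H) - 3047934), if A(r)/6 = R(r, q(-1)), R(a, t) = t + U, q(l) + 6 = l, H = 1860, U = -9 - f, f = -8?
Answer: I*√3047982 ≈ 1745.8*I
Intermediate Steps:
U = -1 (U = -9 - 1*(-8) = -9 + 8 = -1)
q(l) = -6 + l
R(a, t) = -1 + t (R(a, t) = t - 1 = -1 + t)
A(r) = -48 (A(r) = 6*(-1 + (-6 - 1)) = 6*(-1 - 7) = 6*(-8) = -48)
√(A(H) - 3047934) = √(-48 - 3047934) = √(-3047982) = I*√3047982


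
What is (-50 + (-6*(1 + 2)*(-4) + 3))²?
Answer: 625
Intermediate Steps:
(-50 + (-6*(1 + 2)*(-4) + 3))² = (-50 + (-18*(-4) + 3))² = (-50 + (-6*(-12) + 3))² = (-50 + (72 + 3))² = (-50 + 75)² = 25² = 625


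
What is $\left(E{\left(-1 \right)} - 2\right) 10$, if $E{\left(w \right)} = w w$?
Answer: $-10$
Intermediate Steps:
$E{\left(w \right)} = w^{2}$
$\left(E{\left(-1 \right)} - 2\right) 10 = \left(\left(-1\right)^{2} - 2\right) 10 = \left(1 - 2\right) 10 = \left(-1\right) 10 = -10$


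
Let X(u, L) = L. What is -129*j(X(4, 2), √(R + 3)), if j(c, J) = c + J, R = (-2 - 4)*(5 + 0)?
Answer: -258 - 387*I*√3 ≈ -258.0 - 670.3*I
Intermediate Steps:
R = -30 (R = -6*5 = -30)
j(c, J) = J + c
-129*j(X(4, 2), √(R + 3)) = -129*(√(-30 + 3) + 2) = -129*(√(-27) + 2) = -129*(3*I*√3 + 2) = -129*(2 + 3*I*√3) = -258 - 387*I*√3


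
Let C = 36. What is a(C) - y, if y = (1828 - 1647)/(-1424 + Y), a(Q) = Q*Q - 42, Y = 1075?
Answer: 437827/349 ≈ 1254.5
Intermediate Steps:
a(Q) = -42 + Q² (a(Q) = Q² - 42 = -42 + Q²)
y = -181/349 (y = (1828 - 1647)/(-1424 + 1075) = 181/(-349) = 181*(-1/349) = -181/349 ≈ -0.51862)
a(C) - y = (-42 + 36²) - 1*(-181/349) = (-42 + 1296) + 181/349 = 1254 + 181/349 = 437827/349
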